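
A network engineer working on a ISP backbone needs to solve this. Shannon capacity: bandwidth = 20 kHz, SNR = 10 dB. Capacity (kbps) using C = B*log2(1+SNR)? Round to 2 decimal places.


Given: B = 20 kHz, SNR = 10 dB
SNR linear = 10^(10/10) = 10
1 + SNR = 11
log2(11) = 3.4594316186
C = 20 * 1000 * 3.4594316186 = 69188.6324 bps
C = 69.188632 kbps -> 69.19 kbps (2 dp)

69.19


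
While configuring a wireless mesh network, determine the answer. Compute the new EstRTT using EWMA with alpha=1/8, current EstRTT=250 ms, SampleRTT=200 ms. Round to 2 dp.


Given: EstRTT = 250 ms, SampleRTT = 200 ms, alpha = 1/8
New EstRTT = (1 - alpha) * EstRTT + alpha * SampleRTT
(7/8) * 250 = 218.75
(1/8) * 200 = 25
New EstRTT = 218.75 + 25 = 243.75 ms -> 243.75 ms (2 dp)

243.75


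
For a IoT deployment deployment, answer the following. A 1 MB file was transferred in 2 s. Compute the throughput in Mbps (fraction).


Given: file = 1 MB, time = 2 s
File in Mb = 1 * 8 = 8 Mb
Throughput = 8 / 2 Mbps
Throughput = 4 Mbps

4


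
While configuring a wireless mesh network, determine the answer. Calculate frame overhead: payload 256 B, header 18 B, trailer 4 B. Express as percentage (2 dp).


Given: payload = 256 B, header = 18 B, trailer = 4 B
Overhead bytes = header + trailer = 18 + 4 = 22
Total frame = payload + overhead = 256 + 22 = 278
Overhead % = 22 / 278 * 100 = 7.9137% -> 7.91% (2 dp)

7.91


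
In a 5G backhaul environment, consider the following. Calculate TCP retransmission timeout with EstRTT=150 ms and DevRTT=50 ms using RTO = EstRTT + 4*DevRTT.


Given: EstRTT = 150 ms, DevRTT = 50 ms
Timeout = EstRTT + 4 * DevRTT
4 * DevRTT = 4 * 50 = 200
Timeout = 150 + 200 = 350 ms

350


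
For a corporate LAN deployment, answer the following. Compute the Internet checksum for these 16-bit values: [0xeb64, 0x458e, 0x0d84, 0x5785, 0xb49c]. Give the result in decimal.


Given words: [0xeb64, 0x458e, 0x0d84, 0x5785, 0xb49c]
Step 1: Sum all words
Raw sum = 60260 + 17806 + 3460 + 22405 + 46236 = 150167
Step 2: Fold carry: (19095 + 2) = 19097
One's complement = ~19097 & 0xFFFF = 46438

46438


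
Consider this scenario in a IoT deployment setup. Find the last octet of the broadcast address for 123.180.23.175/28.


Given: IP = 123.180.23.175, prefix = /28
Host bits = 32 - 28 = 4
Network last octet = 175 AND mask = 160
Host part size = 2^4 - 1 = 15
Broadcast last octet = 160 OR 15 = 175

175


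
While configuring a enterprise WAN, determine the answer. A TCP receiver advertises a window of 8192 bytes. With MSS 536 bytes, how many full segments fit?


Given: RWND = 8192 bytes, MSS = 536 bytes
Full segments = floor(RWND / MSS)
Full segments = floor(8192 / 536)
Full segments = floor(15.2836) = 15

15


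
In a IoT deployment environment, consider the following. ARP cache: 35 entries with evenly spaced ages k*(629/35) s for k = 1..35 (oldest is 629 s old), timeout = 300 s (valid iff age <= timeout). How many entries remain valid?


Ages are k * 629/35 s for k = 1..35 (spacing = 17.9714 s).
Entry k is valid iff k * 629/35 <= 300 iff k <= 35 * 300 / 629 = 16.6932
n_valid = floor(16.6932) = 16
(n_stale = 35 - 16 = 19)

16


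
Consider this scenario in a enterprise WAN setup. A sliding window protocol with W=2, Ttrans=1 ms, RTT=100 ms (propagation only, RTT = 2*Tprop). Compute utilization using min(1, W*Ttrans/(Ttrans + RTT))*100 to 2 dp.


Given: W = 2, Ttrans = 1 ms, RTT = 100 ms (= 2 * Tprop, Tprop = 50 ms)
Cycle time = Ttrans + RTT = 1 + 100 = 101 ms (first packet sent until its ACK returns)
W * Ttrans = 2 * 1 = 2 ms of sending per cycle
W * Ttrans / (Ttrans + RTT) = 2 / 101 = 0.019802
U = min(1, 0.019802) = 0.019802
U% = 1.98%

1.98


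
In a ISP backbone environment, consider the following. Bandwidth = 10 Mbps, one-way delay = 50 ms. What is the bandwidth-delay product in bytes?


Given: bandwidth = 10 Mbps, delay = 50 ms
BDP in bits = 10 * 10^6 * 50 / 1000
BDP in bits = 500000
BDP in bytes = 500000 / 8 = 62500

62500


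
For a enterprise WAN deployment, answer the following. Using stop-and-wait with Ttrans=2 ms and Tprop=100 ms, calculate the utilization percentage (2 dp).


Given: Ttrans = 2 ms, Tprop = 100 ms
RTT = 2 * Tprop = 2 * 100 = 200 ms
U = Ttrans / (Ttrans + RTT)
U = 2 / (2 + 200)
U = 2 / 202 = 0.009901
U% = 0.99%

0.99


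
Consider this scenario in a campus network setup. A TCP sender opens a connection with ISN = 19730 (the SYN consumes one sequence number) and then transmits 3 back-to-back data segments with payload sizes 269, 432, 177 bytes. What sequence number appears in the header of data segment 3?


The SYN occupies sequence number ISN = 19730, so the first data byte is ISN + 1 = 19731.
SEQ of data segment i = (ISN + 1) + sum of payload sizes of segments 1..i-1.
Segment 1: SEQ = 19731, payload = 269 bytes
Segment 2: SEQ = 20000, payload = 432 bytes
Segment 3: SEQ = 20432, payload = 177 bytes
SEQ of segment 3 = 19731 + 269 + 432 = 20432

20432


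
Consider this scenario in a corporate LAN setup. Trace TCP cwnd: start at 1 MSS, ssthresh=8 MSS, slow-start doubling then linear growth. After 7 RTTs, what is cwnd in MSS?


RTT 0: cwnd = 1 MSS (initial)
RTT 1: cwnd = 2 MSS (slow start, doubled)
RTT 2: cwnd = 4 MSS (slow start, doubled)
RTT 3: cwnd = 8 MSS (slow start, doubled)
RTT 4: cwnd = 9 MSS (congestion avoidance, +1)
RTT 5: cwnd = 10 MSS (congestion avoidance, +1)
RTT 6: cwnd = 11 MSS (congestion avoidance, +1)
RTT 7: cwnd = 12 MSS (congestion avoidance, +1)

12


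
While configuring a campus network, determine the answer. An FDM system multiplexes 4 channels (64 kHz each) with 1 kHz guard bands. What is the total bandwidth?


Given: 4 channels, 64 kHz each, guard = 1 kHz
Channel bandwidth = 4 * 64 = 256 kHz
Guard bands = 3 gaps * 1 kHz = 3 kHz
Total = 256 + 3 = 259 kHz

259


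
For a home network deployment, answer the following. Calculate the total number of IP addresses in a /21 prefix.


Given: CIDR prefix /21
Host bits = 32 - 21 = 11
Total addresses = 2^11 = 2048

2048


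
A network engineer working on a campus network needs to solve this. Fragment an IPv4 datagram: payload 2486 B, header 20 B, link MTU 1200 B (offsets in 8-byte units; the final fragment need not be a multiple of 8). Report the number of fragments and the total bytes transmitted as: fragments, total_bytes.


Max data per non-final fragment = floor((MTU - header)/8)*8 = floor((1200 - 20)/8)*8 = floor(1180/8)*8 = 1176 B
Final fragment needs no 8-byte alignment: it can carry up to MTU - header = 1180 B
Non-final fragments needed = ceil((payload - 1180) / 1176) = ceil(1306/1176) = ceil(1.1105) = 2
Number of fragments = 2 + 1 = 3
Fragment sizes (data): 2 * 1176 B + 134 B (last, 134 <= 1180 OK)
Total bytes sent = payload + n_frags * header = 2486 + 3*20 = 2486 + 60 = 2546 B

3, 2546


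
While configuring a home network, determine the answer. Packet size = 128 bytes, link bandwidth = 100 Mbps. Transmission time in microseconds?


Given: packet = 128 bytes, bandwidth = 100 Mbps
Packet in bits = 128 * 8 = 1024 bits
Bandwidth = 100 * 10^6 = 100000000 bps
Time = 1024 / 100000000 seconds
Time in us = 1024 * 10^6 / 100000000 = 10.24

10.24


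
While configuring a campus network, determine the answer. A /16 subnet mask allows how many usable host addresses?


Given: subnet mask /16
Host bits = 32 - 16 = 16
Total addresses = 2^16 = 65536
Usable hosts = 65536 - 2 (network + broadcast) = 65534

65534


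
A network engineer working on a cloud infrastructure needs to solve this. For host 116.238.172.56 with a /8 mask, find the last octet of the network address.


Given: IP = 116.238.172.56, prefix = /8
Subnet mask = 255.0.0.0
Last octet of IP: 56
Last octet of mask: 0
Network last octet = 56 AND 0 = 0

0


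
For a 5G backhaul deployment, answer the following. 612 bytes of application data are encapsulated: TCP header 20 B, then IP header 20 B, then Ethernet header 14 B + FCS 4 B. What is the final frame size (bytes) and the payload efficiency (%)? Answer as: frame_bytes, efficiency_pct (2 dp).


TCP segment = 612 + 20 = 632 B
IP packet = 632 + 20 = 652 B
Ethernet frame = 652 + 14 + 4 = 670 B
Efficiency = app / frame = 612 / 670 = 0.913433 = 91.3433% -> 91.34% (2 dp)

670, 91.34


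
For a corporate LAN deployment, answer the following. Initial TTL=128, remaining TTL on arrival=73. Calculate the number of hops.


Given: initial TTL = 128, received TTL = 73
Hops = initial TTL - received TTL
Hops = 128 - 73 = 55

55


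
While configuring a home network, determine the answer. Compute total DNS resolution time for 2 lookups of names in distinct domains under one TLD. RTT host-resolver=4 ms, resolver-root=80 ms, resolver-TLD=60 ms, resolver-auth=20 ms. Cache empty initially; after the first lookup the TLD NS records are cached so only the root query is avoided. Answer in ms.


Lookup 1 (cold cache): local + root + TLD + auth = 4 + 80 + 60 + 20 = 164 ms
Lookups 2..2 (TLD NS cached -> skip root; new domain -> still ask TLD and auth): local + TLD + auth = 4 + 60 + 20 = 84 ms each
Remaining 1 lookups: 1 * 84 = 84 ms
Total = 164 + 84 = 248 ms

248


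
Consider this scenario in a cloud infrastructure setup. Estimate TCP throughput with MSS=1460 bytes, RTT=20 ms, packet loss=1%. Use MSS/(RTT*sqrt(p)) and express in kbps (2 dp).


Given: MSS = 1460 bytes, RTT = 20 ms, loss = 1%
RTT in seconds = 20 / 1000 = 0.02
Loss rate = 1% = 0.01
sqrt(loss) = sqrt(0.01) = 0.1
Throughput (bytes/s) = 1460 / (0.02 * 0.1) = 730000.0000
Throughput (kbps) = 730000.0000 * 8 / 1000 = 5840.000000 -> 5840.00 kbps (2 dp)

5840.00


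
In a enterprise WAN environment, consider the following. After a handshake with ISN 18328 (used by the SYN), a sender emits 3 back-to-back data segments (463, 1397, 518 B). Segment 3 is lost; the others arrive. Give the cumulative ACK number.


SYN uses sequence number 18328; first data byte = ISN + 1 = 18329.
Segment 1: SEQ = 18329, len = 463 B, covers [18329, 18791]
Segment 2: SEQ = 18792, len = 1397 B, covers [18792, 20188]
Segment 3: SEQ = 20189, len = 518 B, covers [20189, 20706] [LOST]
In-order data received: bytes [18329, 20188] (segments 1..2).
Segment 3 missing -> gap begins at byte 20189.
Cumulative ACK = next expected in-order byte = 18329 + 463 + 1397 = 20189

20189


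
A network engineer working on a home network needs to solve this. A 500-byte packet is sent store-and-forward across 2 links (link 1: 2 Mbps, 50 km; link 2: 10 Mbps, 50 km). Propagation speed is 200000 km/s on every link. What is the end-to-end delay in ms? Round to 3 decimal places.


Packet = 500 bytes = 4000 bits. Store-and-forward: sum (t_trans + t_prop) per link.
Link 1: t_trans = 4000/(2*10^6) s = 2.0000 ms; t_prop = 50/200000 s = 0.2500 ms; subtotal = 2.2500 ms
Link 2: t_trans = 4000/(10*10^6) s = 0.4000 ms; t_prop = 50/200000 s = 0.2500 ms; subtotal = 0.6500 ms
End-to-end = 2.2500 + 0.6500 = 2.9000 ms -> 2.900 ms (3 dp)

2.900


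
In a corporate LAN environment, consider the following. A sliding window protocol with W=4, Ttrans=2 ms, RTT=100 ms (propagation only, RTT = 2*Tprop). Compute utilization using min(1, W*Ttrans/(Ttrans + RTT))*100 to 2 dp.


Given: W = 4, Ttrans = 2 ms, RTT = 100 ms (= 2 * Tprop, Tprop = 50 ms)
Cycle time = Ttrans + RTT = 2 + 100 = 102 ms (first packet sent until its ACK returns)
W * Ttrans = 4 * 2 = 8 ms of sending per cycle
W * Ttrans / (Ttrans + RTT) = 8 / 102 = 0.078431
U = min(1, 0.078431) = 0.078431
U% = 7.84%

7.84


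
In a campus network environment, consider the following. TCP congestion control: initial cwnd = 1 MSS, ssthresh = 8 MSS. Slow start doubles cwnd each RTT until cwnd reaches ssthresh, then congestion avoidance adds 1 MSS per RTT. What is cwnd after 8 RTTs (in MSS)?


RTT 0: cwnd = 1 MSS (initial)
RTT 1: cwnd = 2 MSS (slow start, doubled)
RTT 2: cwnd = 4 MSS (slow start, doubled)
RTT 3: cwnd = 8 MSS (slow start, doubled)
RTT 4: cwnd = 9 MSS (congestion avoidance, +1)
RTT 5: cwnd = 10 MSS (congestion avoidance, +1)
RTT 6: cwnd = 11 MSS (congestion avoidance, +1)
RTT 7: cwnd = 12 MSS (congestion avoidance, +1)
RTT 8: cwnd = 13 MSS (congestion avoidance, +1)

13


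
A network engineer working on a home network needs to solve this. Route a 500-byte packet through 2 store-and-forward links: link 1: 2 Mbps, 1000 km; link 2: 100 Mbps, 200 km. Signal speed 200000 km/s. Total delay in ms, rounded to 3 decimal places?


Packet = 500 bytes = 4000 bits. Store-and-forward: sum (t_trans + t_prop) per link.
Link 1: t_trans = 4000/(2*10^6) s = 2.0000 ms; t_prop = 1000/200000 s = 5.0000 ms; subtotal = 7.0000 ms
Link 2: t_trans = 4000/(100*10^6) s = 0.0400 ms; t_prop = 200/200000 s = 1.0000 ms; subtotal = 1.0400 ms
End-to-end = 7.0000 + 1.0400 = 8.0400 ms -> 8.040 ms (3 dp)

8.040


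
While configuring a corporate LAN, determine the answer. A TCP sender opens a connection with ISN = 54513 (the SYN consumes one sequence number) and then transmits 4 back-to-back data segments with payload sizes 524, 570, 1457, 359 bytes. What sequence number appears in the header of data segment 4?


The SYN occupies sequence number ISN = 54513, so the first data byte is ISN + 1 = 54514.
SEQ of data segment i = (ISN + 1) + sum of payload sizes of segments 1..i-1.
Segment 1: SEQ = 54514, payload = 524 bytes
Segment 2: SEQ = 55038, payload = 570 bytes
Segment 3: SEQ = 55608, payload = 1457 bytes
Segment 4: SEQ = 57065, payload = 359 bytes
SEQ of segment 4 = 54514 + 524 + 570 + 1457 = 57065

57065


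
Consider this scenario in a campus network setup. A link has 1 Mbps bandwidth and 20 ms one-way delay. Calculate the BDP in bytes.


Given: bandwidth = 1 Mbps, delay = 20 ms
BDP in bits = 1 * 10^6 * 20 / 1000
BDP in bits = 20000
BDP in bytes = 20000 / 8 = 2500

2500


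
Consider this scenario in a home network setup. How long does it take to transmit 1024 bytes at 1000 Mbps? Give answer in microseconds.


Given: packet = 1024 bytes, bandwidth = 1000 Mbps
Packet in bits = 1024 * 8 = 8192 bits
Bandwidth = 1000 * 10^6 = 1000000000 bps
Time = 8192 / 1000000000 seconds
Time in us = 8192 * 10^6 / 1000000000 = 8.192

8.192


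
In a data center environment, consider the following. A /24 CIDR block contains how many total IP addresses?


Given: CIDR prefix /24
Host bits = 32 - 24 = 8
Total addresses = 2^8 = 256

256


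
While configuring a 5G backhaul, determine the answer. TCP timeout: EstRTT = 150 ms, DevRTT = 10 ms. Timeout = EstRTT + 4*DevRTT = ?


Given: EstRTT = 150 ms, DevRTT = 10 ms
Timeout = EstRTT + 4 * DevRTT
4 * DevRTT = 4 * 10 = 40
Timeout = 150 + 40 = 190 ms

190


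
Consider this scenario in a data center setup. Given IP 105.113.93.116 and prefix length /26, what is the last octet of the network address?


Given: IP = 105.113.93.116, prefix = /26
Subnet mask = 255.255.255.192
Last octet of IP: 116
Last octet of mask: 192
Network last octet = 116 AND 192 = 64

64


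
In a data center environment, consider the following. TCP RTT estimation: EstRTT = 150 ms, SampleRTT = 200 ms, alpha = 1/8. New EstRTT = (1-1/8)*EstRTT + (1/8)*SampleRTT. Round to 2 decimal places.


Given: EstRTT = 150 ms, SampleRTT = 200 ms, alpha = 1/8
New EstRTT = (1 - alpha) * EstRTT + alpha * SampleRTT
(7/8) * 150 = 131.25
(1/8) * 200 = 25
New EstRTT = 131.25 + 25 = 156.25 ms -> 156.25 ms (2 dp)

156.25


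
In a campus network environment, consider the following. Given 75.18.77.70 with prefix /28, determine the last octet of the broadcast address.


Given: IP = 75.18.77.70, prefix = /28
Host bits = 32 - 28 = 4
Network last octet = 70 AND mask = 64
Host part size = 2^4 - 1 = 15
Broadcast last octet = 64 OR 15 = 79

79


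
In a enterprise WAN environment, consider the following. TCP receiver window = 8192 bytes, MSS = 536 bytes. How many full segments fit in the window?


Given: RWND = 8192 bytes, MSS = 536 bytes
Full segments = floor(RWND / MSS)
Full segments = floor(8192 / 536)
Full segments = floor(15.2836) = 15

15


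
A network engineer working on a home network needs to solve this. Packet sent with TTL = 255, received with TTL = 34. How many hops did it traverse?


Given: initial TTL = 255, received TTL = 34
Hops = initial TTL - received TTL
Hops = 255 - 34 = 221

221


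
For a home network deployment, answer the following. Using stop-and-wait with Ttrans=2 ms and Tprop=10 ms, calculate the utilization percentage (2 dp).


Given: Ttrans = 2 ms, Tprop = 10 ms
RTT = 2 * Tprop = 2 * 10 = 20 ms
U = Ttrans / (Ttrans + RTT)
U = 2 / (2 + 20)
U = 2 / 22 = 0.090909
U% = 9.09%

9.09


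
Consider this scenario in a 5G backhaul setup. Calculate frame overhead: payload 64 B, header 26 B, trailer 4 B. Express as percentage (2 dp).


Given: payload = 64 B, header = 26 B, trailer = 4 B
Overhead bytes = header + trailer = 26 + 4 = 30
Total frame = payload + overhead = 64 + 30 = 94
Overhead % = 30 / 94 * 100 = 31.9149% -> 31.91% (2 dp)

31.91


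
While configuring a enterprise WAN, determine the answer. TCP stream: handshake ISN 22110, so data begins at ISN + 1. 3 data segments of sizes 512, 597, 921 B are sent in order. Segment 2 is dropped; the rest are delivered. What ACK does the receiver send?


SYN uses sequence number 22110; first data byte = ISN + 1 = 22111.
Segment 1: SEQ = 22111, len = 512 B, covers [22111, 22622]
Segment 2: SEQ = 22623, len = 597 B, covers [22623, 23219] [LOST]
Segment 3: SEQ = 23220, len = 921 B, covers [23220, 24140]
In-order data received: bytes [22111, 22622] (segments 1..1).
Segment 2 missing -> gap begins at byte 22623; later segments buffered out of order.
Cumulative ACK = next expected in-order byte = 22111 + 512 = 22623

22623


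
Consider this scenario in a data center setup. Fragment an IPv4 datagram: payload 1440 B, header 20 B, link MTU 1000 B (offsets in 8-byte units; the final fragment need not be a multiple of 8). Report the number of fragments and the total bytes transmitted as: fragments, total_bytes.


Max data per non-final fragment = floor((MTU - header)/8)*8 = floor((1000 - 20)/8)*8 = floor(980/8)*8 = 976 B
Final fragment needs no 8-byte alignment: it can carry up to MTU - header = 980 B
Non-final fragments needed = ceil((payload - 980) / 976) = ceil(460/976) = ceil(0.4713) = 1
Number of fragments = 1 + 1 = 2
Fragment sizes (data): 1 * 976 B + 464 B (last, 464 <= 980 OK)
Total bytes sent = payload + n_frags * header = 1440 + 2*20 = 1440 + 40 = 1480 B

2, 1480


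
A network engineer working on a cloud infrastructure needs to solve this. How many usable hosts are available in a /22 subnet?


Given: subnet mask /22
Host bits = 32 - 22 = 10
Total addresses = 2^10 = 1024
Usable hosts = 1024 - 2 (network + broadcast) = 1022

1022


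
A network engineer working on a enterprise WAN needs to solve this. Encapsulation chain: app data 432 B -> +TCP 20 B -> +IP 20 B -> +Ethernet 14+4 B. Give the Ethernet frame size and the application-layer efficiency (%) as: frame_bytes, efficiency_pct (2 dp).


TCP segment = 432 + 20 = 452 B
IP packet = 452 + 20 = 472 B
Ethernet frame = 472 + 14 + 4 = 490 B
Efficiency = app / frame = 432 / 490 = 0.881633 = 88.1633% -> 88.16% (2 dp)

490, 88.16


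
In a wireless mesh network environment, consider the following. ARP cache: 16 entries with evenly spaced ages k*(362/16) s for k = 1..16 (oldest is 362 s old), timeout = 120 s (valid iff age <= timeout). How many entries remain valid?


Ages are k * 362/16 s for k = 1..16 (spacing = 22.6250 s).
Entry k is valid iff k * 362/16 <= 120 iff k <= 16 * 120 / 362 = 5.3039
n_valid = floor(5.3039) = 5
(n_stale = 16 - 5 = 11)

5


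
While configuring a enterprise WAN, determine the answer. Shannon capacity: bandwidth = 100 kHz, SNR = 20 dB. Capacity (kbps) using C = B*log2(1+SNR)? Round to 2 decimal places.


Given: B = 100 kHz, SNR = 20 dB
SNR linear = 10^(20/10) = 100
1 + SNR = 101
log2(101) = 6.6582114828
C = 100 * 1000 * 6.6582114828 = 665821.1483 bps
C = 665.821148 kbps -> 665.82 kbps (2 dp)

665.82


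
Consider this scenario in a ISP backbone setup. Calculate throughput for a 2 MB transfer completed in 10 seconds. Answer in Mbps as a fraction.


Given: file = 2 MB, time = 10 s
File in Mb = 2 * 8 = 16 Mb
Throughput = 16 / 10 Mbps
Throughput = 8/5 Mbps

8/5


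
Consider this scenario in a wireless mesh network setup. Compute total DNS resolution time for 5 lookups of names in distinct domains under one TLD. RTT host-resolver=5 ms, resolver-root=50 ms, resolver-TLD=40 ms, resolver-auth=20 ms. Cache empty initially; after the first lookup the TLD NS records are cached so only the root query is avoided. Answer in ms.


Lookup 1 (cold cache): local + root + TLD + auth = 5 + 50 + 40 + 20 = 115 ms
Lookups 2..5 (TLD NS cached -> skip root; new domain -> still ask TLD and auth): local + TLD + auth = 5 + 40 + 20 = 65 ms each
Remaining 4 lookups: 4 * 65 = 260 ms
Total = 115 + 260 = 375 ms

375


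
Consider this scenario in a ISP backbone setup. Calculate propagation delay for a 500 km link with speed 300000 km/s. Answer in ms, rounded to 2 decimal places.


Given: distance = 500 km, speed = 300000 km/s
Delay = distance / speed = 500 / 300000 seconds
Delay in ms = 500 * 1000 / 300000
Delay = 1.6667 ms
Rounded to 2 dp = 1.67 ms

1.67


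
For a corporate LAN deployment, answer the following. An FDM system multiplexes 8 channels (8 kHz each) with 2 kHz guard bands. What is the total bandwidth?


Given: 8 channels, 8 kHz each, guard = 2 kHz
Channel bandwidth = 8 * 8 = 64 kHz
Guard bands = 7 gaps * 2 kHz = 14 kHz
Total = 64 + 14 = 78 kHz

78


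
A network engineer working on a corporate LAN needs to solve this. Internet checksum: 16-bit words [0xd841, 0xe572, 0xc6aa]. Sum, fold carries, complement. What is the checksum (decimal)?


Given words: [0xd841, 0xe572, 0xc6aa]
Step 1: Sum all words
Raw sum = 55361 + 58738 + 50858 = 164957
Step 2: Fold carry: (33885 + 2) = 33887
One's complement = ~33887 & 0xFFFF = 31648

31648


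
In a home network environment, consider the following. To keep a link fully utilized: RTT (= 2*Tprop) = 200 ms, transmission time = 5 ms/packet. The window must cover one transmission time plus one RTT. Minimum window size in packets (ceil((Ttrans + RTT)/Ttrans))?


Given: Ttrans = 5 ms, RTT = 200 ms (= 2 * Tprop, Tprop = 100 ms)
Time until first ACK returns = Ttrans + RTT = 5 + 200 = 205 ms
Need W * Ttrans >= Ttrans + RTT  ->  W >= (Ttrans + RTT) / Ttrans
(Ttrans + RTT) / Ttrans = 205 / 5 = 41
W_min = ceil(41) = 41

41


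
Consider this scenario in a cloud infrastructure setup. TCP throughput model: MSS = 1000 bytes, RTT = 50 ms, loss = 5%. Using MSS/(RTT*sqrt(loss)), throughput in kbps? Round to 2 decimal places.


Given: MSS = 1000 bytes, RTT = 50 ms, loss = 5%
RTT in seconds = 50 / 1000 = 0.05
Loss rate = 5% = 0.05
sqrt(loss) = sqrt(0.05) = 0.223606797750
Throughput (bytes/s) = 1000 / (0.05 * 0.223606797750) = 89442.7191
Throughput (kbps) = 89442.7191 * 8 / 1000 = 715.541753 -> 715.54 kbps (2 dp)

715.54


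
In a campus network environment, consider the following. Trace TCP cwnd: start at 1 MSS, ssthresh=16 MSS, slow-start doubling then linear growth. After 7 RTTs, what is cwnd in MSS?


RTT 0: cwnd = 1 MSS (initial)
RTT 1: cwnd = 2 MSS (slow start, doubled)
RTT 2: cwnd = 4 MSS (slow start, doubled)
RTT 3: cwnd = 8 MSS (slow start, doubled)
RTT 4: cwnd = 16 MSS (slow start, doubled)
RTT 5: cwnd = 17 MSS (congestion avoidance, +1)
RTT 6: cwnd = 18 MSS (congestion avoidance, +1)
RTT 7: cwnd = 19 MSS (congestion avoidance, +1)

19


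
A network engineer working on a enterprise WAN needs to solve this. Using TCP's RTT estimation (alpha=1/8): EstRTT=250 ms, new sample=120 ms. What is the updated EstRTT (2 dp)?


Given: EstRTT = 250 ms, SampleRTT = 120 ms, alpha = 1/8
New EstRTT = (1 - alpha) * EstRTT + alpha * SampleRTT
(7/8) * 250 = 218.75
(1/8) * 120 = 15
New EstRTT = 218.75 + 15 = 233.75 ms -> 233.75 ms (2 dp)

233.75


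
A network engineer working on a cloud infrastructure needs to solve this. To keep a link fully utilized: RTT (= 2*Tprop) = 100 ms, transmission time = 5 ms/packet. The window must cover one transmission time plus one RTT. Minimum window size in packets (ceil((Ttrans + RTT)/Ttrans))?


Given: Ttrans = 5 ms, RTT = 100 ms (= 2 * Tprop, Tprop = 50 ms)
Time until first ACK returns = Ttrans + RTT = 5 + 100 = 105 ms
Need W * Ttrans >= Ttrans + RTT  ->  W >= (Ttrans + RTT) / Ttrans
(Ttrans + RTT) / Ttrans = 105 / 5 = 21
W_min = ceil(21) = 21

21


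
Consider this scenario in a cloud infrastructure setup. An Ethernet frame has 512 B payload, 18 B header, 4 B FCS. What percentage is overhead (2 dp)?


Given: payload = 512 B, header = 18 B, trailer = 4 B
Overhead bytes = header + trailer = 18 + 4 = 22
Total frame = payload + overhead = 512 + 22 = 534
Overhead % = 22 / 534 * 100 = 4.1199% -> 4.12% (2 dp)

4.12


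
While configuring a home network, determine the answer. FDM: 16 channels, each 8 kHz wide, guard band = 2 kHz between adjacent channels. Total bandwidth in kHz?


Given: 16 channels, 8 kHz each, guard = 2 kHz
Channel bandwidth = 16 * 8 = 128 kHz
Guard bands = 15 gaps * 2 kHz = 30 kHz
Total = 128 + 30 = 158 kHz

158


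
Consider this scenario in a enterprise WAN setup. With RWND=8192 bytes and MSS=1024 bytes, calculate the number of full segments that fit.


Given: RWND = 8192 bytes, MSS = 1024 bytes
Full segments = floor(RWND / MSS)
Full segments = floor(8192 / 1024)
Full segments = floor(8.0) = 8

8


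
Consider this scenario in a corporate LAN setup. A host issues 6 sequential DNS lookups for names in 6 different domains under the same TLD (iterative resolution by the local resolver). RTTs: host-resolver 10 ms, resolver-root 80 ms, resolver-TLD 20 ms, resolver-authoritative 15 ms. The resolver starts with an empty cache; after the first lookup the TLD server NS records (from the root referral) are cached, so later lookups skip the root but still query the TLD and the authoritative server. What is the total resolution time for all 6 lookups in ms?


Lookup 1 (cold cache): local + root + TLD + auth = 10 + 80 + 20 + 15 = 125 ms
Lookups 2..6 (TLD NS cached -> skip root; new domain -> still ask TLD and auth): local + TLD + auth = 10 + 20 + 15 = 45 ms each
Remaining 5 lookups: 5 * 45 = 225 ms
Total = 125 + 225 = 350 ms

350


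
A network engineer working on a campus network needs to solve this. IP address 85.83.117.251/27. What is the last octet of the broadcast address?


Given: IP = 85.83.117.251, prefix = /27
Host bits = 32 - 27 = 5
Network last octet = 251 AND mask = 224
Host part size = 2^5 - 1 = 31
Broadcast last octet = 224 OR 31 = 255

255


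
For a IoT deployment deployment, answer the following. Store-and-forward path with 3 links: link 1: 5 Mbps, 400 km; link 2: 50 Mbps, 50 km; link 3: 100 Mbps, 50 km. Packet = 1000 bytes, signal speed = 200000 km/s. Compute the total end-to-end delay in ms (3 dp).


Packet = 1000 bytes = 8000 bits. Store-and-forward: sum (t_trans + t_prop) per link.
Link 1: t_trans = 8000/(5*10^6) s = 1.6000 ms; t_prop = 400/200000 s = 2.0000 ms; subtotal = 3.6000 ms
Link 2: t_trans = 8000/(50*10^6) s = 0.1600 ms; t_prop = 50/200000 s = 0.2500 ms; subtotal = 0.4100 ms
Link 3: t_trans = 8000/(100*10^6) s = 0.0800 ms; t_prop = 50/200000 s = 0.2500 ms; subtotal = 0.3300 ms
End-to-end = 3.6000 + 0.4100 + 0.3300 = 4.3400 ms -> 4.340 ms (3 dp)

4.340


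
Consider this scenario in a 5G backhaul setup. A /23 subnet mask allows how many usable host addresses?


Given: subnet mask /23
Host bits = 32 - 23 = 9
Total addresses = 2^9 = 512
Usable hosts = 512 - 2 (network + broadcast) = 510

510


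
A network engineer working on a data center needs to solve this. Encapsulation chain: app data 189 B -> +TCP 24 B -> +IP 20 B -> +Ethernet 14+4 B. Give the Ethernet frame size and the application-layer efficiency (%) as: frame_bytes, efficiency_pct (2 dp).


TCP segment = 189 + 24 = 213 B
IP packet = 213 + 20 = 233 B
Ethernet frame = 233 + 14 + 4 = 251 B
Efficiency = app / frame = 189 / 251 = 0.752988 = 75.2988% -> 75.30% (2 dp)

251, 75.30


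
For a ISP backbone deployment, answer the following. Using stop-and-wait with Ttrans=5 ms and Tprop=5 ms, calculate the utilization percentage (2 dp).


Given: Ttrans = 5 ms, Tprop = 5 ms
RTT = 2 * Tprop = 2 * 5 = 10 ms
U = Ttrans / (Ttrans + RTT)
U = 5 / (5 + 10)
U = 5 / 15 = 0.333333
U% = 33.33%

33.33


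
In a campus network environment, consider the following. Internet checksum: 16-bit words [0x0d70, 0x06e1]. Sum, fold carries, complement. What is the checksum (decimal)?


Given words: [0x0d70, 0x06e1]
Step 1: Sum all words
Raw sum = 3440 + 1761 = 5201
One's complement = ~5201 & 0xFFFF = 60334

60334


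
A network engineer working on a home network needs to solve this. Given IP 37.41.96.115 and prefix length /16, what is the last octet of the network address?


Given: IP = 37.41.96.115, prefix = /16
Subnet mask = 255.255.0.0
Last octet of IP: 115
Last octet of mask: 0
Network last octet = 115 AND 0 = 0

0


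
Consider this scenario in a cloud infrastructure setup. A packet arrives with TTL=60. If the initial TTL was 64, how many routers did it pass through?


Given: initial TTL = 64, received TTL = 60
Hops = initial TTL - received TTL
Hops = 64 - 60 = 4

4


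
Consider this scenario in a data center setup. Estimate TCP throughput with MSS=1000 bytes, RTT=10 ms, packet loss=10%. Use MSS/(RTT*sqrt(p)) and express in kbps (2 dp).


Given: MSS = 1000 bytes, RTT = 10 ms, loss = 10%
RTT in seconds = 10 / 1000 = 0.01
Loss rate = 10% = 0.1
sqrt(loss) = sqrt(0.1) = 0.316227766017
Throughput (bytes/s) = 1000 / (0.01 * 0.316227766017) = 316227.7660
Throughput (kbps) = 316227.7660 * 8 / 1000 = 2529.822128 -> 2529.82 kbps (2 dp)

2529.82


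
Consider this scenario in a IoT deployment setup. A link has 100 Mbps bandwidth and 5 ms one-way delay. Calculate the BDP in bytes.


Given: bandwidth = 100 Mbps, delay = 5 ms
BDP in bits = 100 * 10^6 * 5 / 1000
BDP in bits = 500000
BDP in bytes = 500000 / 8 = 62500

62500


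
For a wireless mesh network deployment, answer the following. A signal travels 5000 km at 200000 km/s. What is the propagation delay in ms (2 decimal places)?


Given: distance = 5000 km, speed = 200000 km/s
Delay = distance / speed = 5000 / 200000 seconds
Delay in ms = 5000 * 1000 / 200000
Delay = 25.0000 ms
Rounded to 2 dp = 25.00 ms

25.00


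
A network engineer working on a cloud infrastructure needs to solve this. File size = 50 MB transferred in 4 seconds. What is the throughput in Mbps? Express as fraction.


Given: file = 50 MB, time = 4 s
File in Mb = 50 * 8 = 400 Mb
Throughput = 400 / 4 Mbps
Throughput = 100 Mbps

100


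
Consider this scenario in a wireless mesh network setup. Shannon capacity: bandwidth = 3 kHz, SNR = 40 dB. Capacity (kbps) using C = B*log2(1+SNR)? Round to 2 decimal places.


Given: B = 3 kHz, SNR = 40 dB
SNR linear = 10^(40/10) = 10000
1 + SNR = 10001
log2(10001) = 13.2878566418
C = 3 * 1000 * 13.2878566418 = 39863.5699 bps
C = 39.863570 kbps -> 39.86 kbps (2 dp)

39.86


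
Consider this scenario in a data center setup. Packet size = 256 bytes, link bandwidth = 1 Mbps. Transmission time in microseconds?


Given: packet = 256 bytes, bandwidth = 1 Mbps
Packet in bits = 256 * 8 = 2048 bits
Bandwidth = 1 * 10^6 = 1000000 bps
Time = 2048 / 1000000 seconds
Time in us = 2048 * 10^6 / 1000000 = 2048

2048


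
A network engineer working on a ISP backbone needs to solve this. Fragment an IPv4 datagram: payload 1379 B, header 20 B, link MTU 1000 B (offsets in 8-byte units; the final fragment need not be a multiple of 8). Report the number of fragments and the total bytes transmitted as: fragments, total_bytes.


Max data per non-final fragment = floor((MTU - header)/8)*8 = floor((1000 - 20)/8)*8 = floor(980/8)*8 = 976 B
Final fragment needs no 8-byte alignment: it can carry up to MTU - header = 980 B
Non-final fragments needed = ceil((payload - 980) / 976) = ceil(399/976) = ceil(0.4088) = 1
Number of fragments = 1 + 1 = 2
Fragment sizes (data): 1 * 976 B + 403 B (last, 403 <= 980 OK)
Total bytes sent = payload + n_frags * header = 1379 + 2*20 = 1379 + 40 = 1419 B

2, 1419


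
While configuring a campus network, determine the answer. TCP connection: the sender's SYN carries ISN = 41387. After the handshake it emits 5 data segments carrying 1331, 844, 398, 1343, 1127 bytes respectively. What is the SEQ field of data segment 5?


The SYN occupies sequence number ISN = 41387, so the first data byte is ISN + 1 = 41388.
SEQ of data segment i = (ISN + 1) + sum of payload sizes of segments 1..i-1.
Segment 1: SEQ = 41388, payload = 1331 bytes
Segment 2: SEQ = 42719, payload = 844 bytes
Segment 3: SEQ = 43563, payload = 398 bytes
Segment 4: SEQ = 43961, payload = 1343 bytes
Segment 5: SEQ = 45304, payload = 1127 bytes
SEQ of segment 5 = 41388 + 1331 + 844 + 398 + 1343 = 45304

45304


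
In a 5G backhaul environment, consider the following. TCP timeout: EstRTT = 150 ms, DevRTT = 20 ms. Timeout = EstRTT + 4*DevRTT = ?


Given: EstRTT = 150 ms, DevRTT = 20 ms
Timeout = EstRTT + 4 * DevRTT
4 * DevRTT = 4 * 20 = 80
Timeout = 150 + 80 = 230 ms

230


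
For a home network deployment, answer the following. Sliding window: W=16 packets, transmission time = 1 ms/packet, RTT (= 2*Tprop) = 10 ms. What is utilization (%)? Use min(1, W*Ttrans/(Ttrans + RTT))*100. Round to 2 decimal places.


Given: W = 16, Ttrans = 1 ms, RTT = 10 ms (= 2 * Tprop, Tprop = 5 ms)
Cycle time = Ttrans + RTT = 1 + 10 = 11 ms (first packet sent until its ACK returns)
W * Ttrans = 16 * 1 = 16 ms of sending per cycle
W * Ttrans / (Ttrans + RTT) = 16 / 11 = 1.454545
U = min(1, 1.454545) = 1.000000
U% = 100.00%

100.00


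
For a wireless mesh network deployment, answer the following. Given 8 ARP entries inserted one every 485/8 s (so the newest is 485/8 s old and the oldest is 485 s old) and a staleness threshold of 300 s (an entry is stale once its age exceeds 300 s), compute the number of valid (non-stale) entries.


Ages are k * 485/8 s for k = 1..8 (spacing = 60.6250 s).
Entry k is valid iff k * 485/8 <= 300 iff k <= 8 * 300 / 485 = 4.9485
n_valid = floor(4.9485) = 4
(n_stale = 8 - 4 = 4)

4


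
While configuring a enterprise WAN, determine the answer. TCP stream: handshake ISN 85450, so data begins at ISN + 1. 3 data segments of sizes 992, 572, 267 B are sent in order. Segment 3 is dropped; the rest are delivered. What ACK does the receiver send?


SYN uses sequence number 85450; first data byte = ISN + 1 = 85451.
Segment 1: SEQ = 85451, len = 992 B, covers [85451, 86442]
Segment 2: SEQ = 86443, len = 572 B, covers [86443, 87014]
Segment 3: SEQ = 87015, len = 267 B, covers [87015, 87281] [LOST]
In-order data received: bytes [85451, 87014] (segments 1..2).
Segment 3 missing -> gap begins at byte 87015.
Cumulative ACK = next expected in-order byte = 85451 + 992 + 572 = 87015

87015


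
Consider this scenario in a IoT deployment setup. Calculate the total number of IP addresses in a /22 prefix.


Given: CIDR prefix /22
Host bits = 32 - 22 = 10
Total addresses = 2^10 = 1024

1024


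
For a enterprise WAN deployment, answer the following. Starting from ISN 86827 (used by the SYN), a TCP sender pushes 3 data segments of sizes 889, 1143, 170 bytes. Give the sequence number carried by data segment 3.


The SYN occupies sequence number ISN = 86827, so the first data byte is ISN + 1 = 86828.
SEQ of data segment i = (ISN + 1) + sum of payload sizes of segments 1..i-1.
Segment 1: SEQ = 86828, payload = 889 bytes
Segment 2: SEQ = 87717, payload = 1143 bytes
Segment 3: SEQ = 88860, payload = 170 bytes
SEQ of segment 3 = 86828 + 889 + 1143 = 88860

88860


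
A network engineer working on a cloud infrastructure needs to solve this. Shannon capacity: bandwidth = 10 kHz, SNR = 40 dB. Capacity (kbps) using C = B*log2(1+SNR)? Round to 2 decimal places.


Given: B = 10 kHz, SNR = 40 dB
SNR linear = 10^(40/10) = 10000
1 + SNR = 10001
log2(10001) = 13.2878566418
C = 10 * 1000 * 13.2878566418 = 132878.5664 bps
C = 132.878566 kbps -> 132.88 kbps (2 dp)

132.88


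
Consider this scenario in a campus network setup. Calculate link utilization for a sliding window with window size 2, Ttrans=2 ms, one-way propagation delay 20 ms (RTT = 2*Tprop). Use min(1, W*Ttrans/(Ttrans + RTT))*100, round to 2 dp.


Given: W = 2, Ttrans = 2 ms, RTT = 40 ms (= 2 * Tprop, Tprop = 20 ms)
Cycle time = Ttrans + RTT = 2 + 40 = 42 ms (first packet sent until its ACK returns)
W * Ttrans = 2 * 2 = 4 ms of sending per cycle
W * Ttrans / (Ttrans + RTT) = 4 / 42 = 0.095238
U = min(1, 0.095238) = 0.095238
U% = 9.52%

9.52


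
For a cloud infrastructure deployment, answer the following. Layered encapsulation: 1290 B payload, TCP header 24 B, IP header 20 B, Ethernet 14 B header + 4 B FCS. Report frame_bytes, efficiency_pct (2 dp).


TCP segment = 1290 + 24 = 1314 B
IP packet = 1314 + 20 = 1334 B
Ethernet frame = 1334 + 14 + 4 = 1352 B
Efficiency = app / frame = 1290 / 1352 = 0.954142 = 95.4142% -> 95.41% (2 dp)

1352, 95.41


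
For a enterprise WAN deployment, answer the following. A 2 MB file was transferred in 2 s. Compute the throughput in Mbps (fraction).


Given: file = 2 MB, time = 2 s
File in Mb = 2 * 8 = 16 Mb
Throughput = 16 / 2 Mbps
Throughput = 8 Mbps

8


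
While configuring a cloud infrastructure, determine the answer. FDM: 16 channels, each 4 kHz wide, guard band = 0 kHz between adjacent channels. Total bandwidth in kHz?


Given: 16 channels, 4 kHz each, guard = 0 kHz
Channel bandwidth = 16 * 4 = 64 kHz
Guard bands = 15 gaps * 0 kHz = 0 kHz
Total = 64 + 0 = 64 kHz

64


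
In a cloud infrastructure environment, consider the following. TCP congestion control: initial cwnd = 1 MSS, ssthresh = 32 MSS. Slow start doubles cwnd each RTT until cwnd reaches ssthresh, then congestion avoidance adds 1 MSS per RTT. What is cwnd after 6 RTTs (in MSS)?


RTT 0: cwnd = 1 MSS (initial)
RTT 1: cwnd = 2 MSS (slow start, doubled)
RTT 2: cwnd = 4 MSS (slow start, doubled)
RTT 3: cwnd = 8 MSS (slow start, doubled)
RTT 4: cwnd = 16 MSS (slow start, doubled)
RTT 5: cwnd = 32 MSS (slow start, doubled)
RTT 6: cwnd = 33 MSS (congestion avoidance, +1)

33


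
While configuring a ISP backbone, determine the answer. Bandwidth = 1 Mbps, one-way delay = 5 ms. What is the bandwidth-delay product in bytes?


Given: bandwidth = 1 Mbps, delay = 5 ms
BDP in bits = 1 * 10^6 * 5 / 1000
BDP in bits = 5000
BDP in bytes = 5000 / 8 = 625

625


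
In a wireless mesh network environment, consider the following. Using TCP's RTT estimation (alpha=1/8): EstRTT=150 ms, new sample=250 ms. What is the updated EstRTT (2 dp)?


Given: EstRTT = 150 ms, SampleRTT = 250 ms, alpha = 1/8
New EstRTT = (1 - alpha) * EstRTT + alpha * SampleRTT
(7/8) * 150 = 131.25
(1/8) * 250 = 31.25
New EstRTT = 131.25 + 31.25 = 162.5 ms -> 162.50 ms (2 dp)

162.50


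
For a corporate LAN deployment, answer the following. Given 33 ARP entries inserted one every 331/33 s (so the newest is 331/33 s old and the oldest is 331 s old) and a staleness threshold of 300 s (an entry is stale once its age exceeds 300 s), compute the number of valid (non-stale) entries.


Ages are k * 331/33 s for k = 1..33 (spacing = 10.0303 s).
Entry k is valid iff k * 331/33 <= 300 iff k <= 33 * 300 / 331 = 29.9094
n_valid = floor(29.9094) = 29
(n_stale = 33 - 29 = 4)

29


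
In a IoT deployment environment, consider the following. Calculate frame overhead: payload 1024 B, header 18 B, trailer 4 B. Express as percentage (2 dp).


Given: payload = 1024 B, header = 18 B, trailer = 4 B
Overhead bytes = header + trailer = 18 + 4 = 22
Total frame = payload + overhead = 1024 + 22 = 1046
Overhead % = 22 / 1046 * 100 = 2.1033% -> 2.10% (2 dp)

2.10


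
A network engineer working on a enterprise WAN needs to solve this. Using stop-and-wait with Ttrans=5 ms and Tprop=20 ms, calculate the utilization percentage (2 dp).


Given: Ttrans = 5 ms, Tprop = 20 ms
RTT = 2 * Tprop = 2 * 20 = 40 ms
U = Ttrans / (Ttrans + RTT)
U = 5 / (5 + 40)
U = 5 / 45 = 0.111111
U% = 11.11%

11.11
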